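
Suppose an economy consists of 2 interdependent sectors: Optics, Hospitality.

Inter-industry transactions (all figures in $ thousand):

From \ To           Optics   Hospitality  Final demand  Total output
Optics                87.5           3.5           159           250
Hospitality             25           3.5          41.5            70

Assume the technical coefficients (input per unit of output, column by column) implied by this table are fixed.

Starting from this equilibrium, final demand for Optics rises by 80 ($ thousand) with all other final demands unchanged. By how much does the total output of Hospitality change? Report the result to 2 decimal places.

Δx_2 = 13.06

Technical coefficients a_ij = z_ij / X_j:
  a_11 = 87.5/250 = 0.35, a_21 = 25/250 = 0.10
  a_12 = 3.5/70 = 0.05, a_22 = 3.5/70 = 0.05
I − A =
  [   0.65    -0.05]
  [  -0.10     0.95]
det(I−A) = (0.65)(0.95) − (-0.05)(-0.10) = 0.6125
adj(I−A) = [[0.95, 0.05], [0.10, 0.65]]
(I − A)⁻¹ = adj(I−A) / det(I−A) ≈
  [   1.5510     0.0816]
  [   0.1633     1.0612]
Δx = (I − A)⁻¹ Δd with Δd having +80 in the Optics component and 0 elsewhere.
So Δx_2 = L_21 · (+80), where L_21 = adj(I−A)_21 / det(I−A) = 0.10 / 0.6125.
Δx_2 = 0.10 × (+80) / 0.6125 = 8.00 / 0.6125 ≈ 13.06.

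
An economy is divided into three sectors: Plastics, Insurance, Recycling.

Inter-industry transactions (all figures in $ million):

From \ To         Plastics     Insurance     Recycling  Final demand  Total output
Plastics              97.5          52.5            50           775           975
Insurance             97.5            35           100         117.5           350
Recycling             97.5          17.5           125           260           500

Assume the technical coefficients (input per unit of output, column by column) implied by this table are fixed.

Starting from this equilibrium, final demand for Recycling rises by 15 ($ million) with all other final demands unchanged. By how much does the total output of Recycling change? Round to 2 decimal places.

Δx_3 = 20.75

Technical coefficients a_ij = z_ij / X_j:
  a_11 = 97.5/975 = 0.10, a_21 = 97.5/975 = 0.10, a_31 = 97.5/975 = 0.10
  a_12 = 52.5/350 = 0.15, a_22 = 35/350 = 0.10, a_32 = 17.5/350 = 0.05
  a_13 = 50/500 = 0.10, a_23 = 100/500 = 0.20, a_33 = 125/500 = 0.25
I − A =
  [   0.90    -0.15    -0.10]
  [  -0.10     0.90    -0.20]
  [  -0.10    -0.05     0.75]
Cofactors of I−A, C_ij = (−1)^(i+j)·(minor ij) (rows/columns in the sector order above):
  C_11 = (0.90)(0.75) − (-0.20)(-0.05) = 0.6650
  C_12 = −[(-0.10)(0.75) − (-0.20)(-0.10)] = 0.0950
  C_13 = (-0.10)(-0.05) − (0.90)(-0.10) = 0.0950
  C_21 = −[(-0.15)(0.75) − (-0.10)(-0.05)] = 0.1175
  C_22 = (0.90)(0.75) − (-0.10)(-0.10) = 0.6650
  C_23 = −[(0.90)(-0.05) − (-0.15)(-0.10)] = 0.0600
  C_31 = (-0.15)(-0.20) − (-0.10)(0.90) = 0.1200
  C_32 = −[(0.90)(-0.20) − (-0.10)(-0.10)] = 0.1900
  C_33 = (0.90)(0.90) − (-0.15)(-0.10) = 0.7950
det(I−A) = Σ_j (I−A)_1j·C_1j = (0.90)(0.6650) + (-0.15)(0.0950) + (-0.10)(0.0950) = 0.57475
adj(I−A) = Cᵀ =
  [ 0.6650   0.1175   0.1200]
  [ 0.0950   0.6650   0.1900]
  [ 0.0950   0.0600   0.7950]
(I − A)⁻¹ = adj(I−A) / det(I−A) ≈
  [   1.1570     0.2044     0.2088]
  [   0.1653     1.1570     0.3306]
  [   0.1653     0.1044     1.3832]
Δx = (I − A)⁻¹ Δd with Δd having +15 in the Recycling component and 0 elsewhere.
So Δx_3 = L_33 · (+15), where L_33 = adj(I−A)_33 / det(I−A) = 0.7950 / 0.57475.
Δx_3 = 0.7950 × (+15) / 0.57475 = 11.925 / 0.57475 ≈ 20.75.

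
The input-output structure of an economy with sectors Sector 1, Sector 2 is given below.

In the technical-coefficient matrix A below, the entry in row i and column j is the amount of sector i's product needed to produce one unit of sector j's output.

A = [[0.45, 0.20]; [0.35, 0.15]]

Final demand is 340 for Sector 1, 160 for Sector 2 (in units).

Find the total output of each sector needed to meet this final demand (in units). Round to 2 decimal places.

I − A =
  [   0.55    -0.20]
  [  -0.35     0.85]
det(I−A) = (0.55)(0.85) − (-0.20)(-0.35) = 0.3975
adj(I−A) = [[0.85, 0.20], [0.35, 0.55]]
(I − A)⁻¹ = adj(I−A) / det(I−A) ≈
  [   2.1384     0.5031]
  [   0.8805     1.3836]
x = (I − A)⁻¹ d = adj(I−A)·d / det(I−A), with det(I−A) = 0.3975:
  x_1 = (0.85·340 + 0.20·160) / 0.3975 = 321.00 / 0.3975 ≈ 807.55
  x_2 = (0.35·340 + 0.55·160) / 0.3975 = 207.00 / 0.3975 ≈ 520.75

x_1 = 807.55, x_2 = 520.75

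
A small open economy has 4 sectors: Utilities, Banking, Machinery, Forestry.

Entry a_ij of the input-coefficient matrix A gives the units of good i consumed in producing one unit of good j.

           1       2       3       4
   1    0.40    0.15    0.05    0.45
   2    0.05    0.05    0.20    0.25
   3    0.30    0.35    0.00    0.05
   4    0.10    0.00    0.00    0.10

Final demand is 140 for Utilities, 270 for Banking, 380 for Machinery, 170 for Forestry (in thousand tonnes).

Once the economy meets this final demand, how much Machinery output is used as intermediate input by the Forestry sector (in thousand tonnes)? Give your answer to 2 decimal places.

z_34 = 12.94

I − A =
  [   0.60    -0.15    -0.05    -0.45]
  [  -0.05     0.95    -0.20    -0.25]
  [  -0.30    -0.35     1.00    -0.05]
  [  -0.10     0.00     0.00     0.90]
Compute the cofactors C_ij = (−1)^(i+j)·(3×3 minor ij) of I−A; the adjugate is their transpose:
adj(I−A) = Cᵀ =
  [ 0.792000   0.150750   0.069750   0.441750]
  [ 0.125000   0.481250   0.102500   0.201875]
  [ 0.285750   0.214500   0.459750   0.228000]
  [ 0.088000   0.016750   0.007750   0.496375]
det(I−A) = Σ_j (I−A)_1j·C_1j = (0.60)(0.792000) + (-0.15)(0.125000) + (-0.05)(0.285750) + (-0.45)(0.088000) = 0.4025625
(I − A)⁻¹ = adj(I−A) / det(I−A) ≈
  [   1.9674     0.3745     0.1733     1.0973]
  [   0.3105     1.1955     0.2546     0.5015]
  [   0.7098     0.5328     1.1421     0.5664]
  [   0.2186     0.0416     0.0193     1.2330]
First solve x = (I − A)⁻¹ d = adj(I−A)·d / det(I−A); in particular x_4 = (0.088000·140 + 0.016750·270 + 0.007750·380 + 0.496375·170) / 0.4025625 = 104.17125 / 0.4025625 ≈ 258.7704.
Intermediate flow from 3 to 4: z_34 = a_34 · x_4 = 0.05 × 104.17125 / 0.4025625 = 5.2085625 / 0.4025625 ≈ 12.94.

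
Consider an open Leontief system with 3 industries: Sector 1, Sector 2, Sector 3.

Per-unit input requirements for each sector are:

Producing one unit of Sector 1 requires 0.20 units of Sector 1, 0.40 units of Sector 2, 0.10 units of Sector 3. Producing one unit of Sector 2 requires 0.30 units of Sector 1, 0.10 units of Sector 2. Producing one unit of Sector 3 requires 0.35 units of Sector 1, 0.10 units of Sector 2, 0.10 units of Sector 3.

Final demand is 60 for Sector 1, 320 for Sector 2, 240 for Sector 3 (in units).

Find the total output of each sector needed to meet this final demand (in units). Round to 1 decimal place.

I − A =
  [   0.80    -0.30    -0.35]
  [  -0.40     0.90    -0.10]
  [  -0.10     0.00     0.90]
Cofactors of I−A, C_ij = (−1)^(i+j)·(minor ij) (rows/columns in the sector order above):
  C_11 = (0.90)(0.90) − (-0.10)(0.00) = 0.8100
  C_12 = −[(-0.40)(0.90) − (-0.10)(-0.10)] = 0.3700
  C_13 = (-0.40)(0.00) − (0.90)(-0.10) = 0.0900
  C_21 = −[(-0.30)(0.90) − (-0.35)(0.00)] = 0.2700
  C_22 = (0.80)(0.90) − (-0.35)(-0.10) = 0.6850
  C_23 = −[(0.80)(0.00) − (-0.30)(-0.10)] = 0.0300
  C_31 = (-0.30)(-0.10) − (-0.35)(0.90) = 0.3450
  C_32 = −[(0.80)(-0.10) − (-0.35)(-0.40)] = 0.2200
  C_33 = (0.80)(0.90) − (-0.30)(-0.40) = 0.6000
det(I−A) = Σ_j (I−A)_1j·C_1j = (0.80)(0.8100) + (-0.30)(0.3700) + (-0.35)(0.0900) = 0.5055
adj(I−A) = Cᵀ =
  [ 0.8100   0.2700   0.3450]
  [ 0.3700   0.6850   0.2200]
  [ 0.0900   0.0300   0.6000]
(I − A)⁻¹ = adj(I−A) / det(I−A) ≈
  [   1.6024     0.5341     0.6825]
  [   0.7319     1.3551     0.4352]
  [   0.1780     0.0593     1.1869]
x = (I − A)⁻¹ d = adj(I−A)·d / det(I−A), with det(I−A) = 0.5055:
  x_1 = (0.8100·60 + 0.2700·320 + 0.3450·240) / 0.5055 = 217.80 / 0.5055 ≈ 430.9
  x_2 = (0.3700·60 + 0.6850·320 + 0.2200·240) / 0.5055 = 294.20 / 0.5055 ≈ 582.0
  x_3 = (0.0900·60 + 0.0300·320 + 0.6000·240) / 0.5055 = 159.00 / 0.5055 ≈ 314.5

x_1 = 430.9, x_2 = 582.0, x_3 = 314.5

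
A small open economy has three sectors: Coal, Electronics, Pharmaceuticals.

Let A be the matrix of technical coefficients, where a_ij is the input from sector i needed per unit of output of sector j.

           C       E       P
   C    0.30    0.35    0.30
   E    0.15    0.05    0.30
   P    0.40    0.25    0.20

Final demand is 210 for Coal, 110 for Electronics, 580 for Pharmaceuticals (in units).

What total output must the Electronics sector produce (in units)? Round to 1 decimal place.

I − A =
  [   0.70    -0.35    -0.30]
  [  -0.15     0.95    -0.30]
  [  -0.40    -0.25     0.80]
Cofactors of I−A, C_ij = (−1)^(i+j)·(minor ij) (rows/columns in the sector order above):
  C_11 = (0.95)(0.80) − (-0.30)(-0.25) = 0.6850
  C_12 = −[(-0.15)(0.80) − (-0.30)(-0.40)] = 0.2400
  C_13 = (-0.15)(-0.25) − (0.95)(-0.40) = 0.4175
  C_21 = −[(-0.35)(0.80) − (-0.30)(-0.25)] = 0.3550
  C_22 = (0.70)(0.80) − (-0.30)(-0.40) = 0.4400
  C_23 = −[(0.70)(-0.25) − (-0.35)(-0.40)] = 0.3150
  C_31 = (-0.35)(-0.30) − (-0.30)(0.95) = 0.3900
  C_32 = −[(0.70)(-0.30) − (-0.30)(-0.15)] = 0.2550
  C_33 = (0.70)(0.95) − (-0.35)(-0.15) = 0.6125
det(I−A) = Σ_j (I−A)_1j·C_1j = (0.70)(0.6850) + (-0.35)(0.2400) + (-0.30)(0.4175) = 0.27025
adj(I−A) = Cᵀ =
  [ 0.6850   0.3550   0.3900]
  [ 0.2400   0.4400   0.2550]
  [ 0.4175   0.3150   0.6125]
(I − A)⁻¹ = adj(I−A) / det(I−A) ≈
  [   2.5347     1.3136     1.4431]
  [   0.8881     1.6281     0.9436]
  [   1.5449     1.1656     2.2664]
x = (I − A)⁻¹ d = adj(I−A)·d / det(I−A), with det(I−A) = 0.27025:
  x_C = (0.6850·210 + 0.3550·110 + 0.3900·580) / 0.27025 = 409.10 / 0.27025 ≈ 1513.8
  x_E = (0.2400·210 + 0.4400·110 + 0.2550·580) / 0.27025 = 246.70 / 0.27025 ≈ 912.9
  x_P = (0.4175·210 + 0.3150·110 + 0.6125·580) / 0.27025 = 477.575 / 0.27025 ≈ 1767.2

x_E = 912.9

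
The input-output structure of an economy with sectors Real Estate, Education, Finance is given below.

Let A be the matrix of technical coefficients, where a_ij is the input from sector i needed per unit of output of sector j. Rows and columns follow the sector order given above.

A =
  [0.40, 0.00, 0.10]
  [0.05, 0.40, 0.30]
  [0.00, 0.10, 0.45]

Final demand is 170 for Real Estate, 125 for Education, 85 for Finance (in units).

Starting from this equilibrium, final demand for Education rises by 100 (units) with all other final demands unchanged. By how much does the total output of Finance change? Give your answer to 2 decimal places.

I − A =
  [   0.60     0.00    -0.10]
  [  -0.05     0.60    -0.30]
  [   0.00    -0.10     0.55]
Cofactors of I−A, C_ij = (−1)^(i+j)·(minor ij) (rows/columns in the sector order above):
  C_11 = (0.60)(0.55) − (-0.30)(-0.10) = 0.3000
  C_12 = −[(-0.05)(0.55) − (-0.30)(0.00)] = 0.0275
  C_13 = (-0.05)(-0.10) − (0.60)(0.00) = 0.0050
  C_21 = −[(0.00)(0.55) − (-0.10)(-0.10)] = 0.0100
  C_22 = (0.60)(0.55) − (-0.10)(0.00) = 0.3300
  C_23 = −[(0.60)(-0.10) − (0.00)(0.00)] = 0.0600
  C_31 = (0.00)(-0.30) − (-0.10)(0.60) = 0.0600
  C_32 = −[(0.60)(-0.30) − (-0.10)(-0.05)] = 0.1850
  C_33 = (0.60)(0.60) − (0.00)(-0.05) = 0.3600
det(I−A) = Σ_j (I−A)_1j·C_1j = (0.60)(0.3000) + (0.00)(0.0275) + (-0.10)(0.0050) = 0.1795
adj(I−A) = Cᵀ =
  [ 0.3000   0.0100   0.0600]
  [ 0.0275   0.3300   0.1850]
  [ 0.0050   0.0600   0.3600]
(I − A)⁻¹ = adj(I−A) / det(I−A) ≈
  [   1.6713     0.0557     0.3343]
  [   0.1532     1.8384     1.0306]
  [   0.0279     0.3343     2.0056]
Δx = (I − A)⁻¹ Δd with Δd having +100 in the Education component and 0 elsewhere.
So Δx_F = L_FE · (+100), where L_FE = adj(I−A)_FE / det(I−A) = 0.0600 / 0.1795.
Δx_F = 0.0600 × (+100) / 0.1795 = 6.00 / 0.1795 ≈ 33.43.

Δx_F = 33.43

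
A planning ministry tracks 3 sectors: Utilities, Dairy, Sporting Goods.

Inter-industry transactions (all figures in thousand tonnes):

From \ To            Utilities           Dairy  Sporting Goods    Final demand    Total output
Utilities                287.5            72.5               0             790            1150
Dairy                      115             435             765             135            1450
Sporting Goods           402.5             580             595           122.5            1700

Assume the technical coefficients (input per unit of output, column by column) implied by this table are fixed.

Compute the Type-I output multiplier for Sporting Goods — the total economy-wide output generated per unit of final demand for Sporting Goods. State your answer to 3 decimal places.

Technical coefficients a_ij = z_ij / X_j:
  a_UU = 287.5/1150 = 0.25, a_DU = 115/1150 = 0.10, a_SU = 402.5/1150 = 0.35
  a_UD = 72.5/1450 = 0.05, a_DD = 435/1450 = 0.30, a_SD = 580/1450 = 0.40
  a_US = 0/1700 = 0.00, a_DS = 765/1700 = 0.45, a_SS = 595/1700 = 0.35
I − A =
  [   0.75    -0.05     0.00]
  [  -0.10     0.70    -0.45]
  [  -0.35    -0.40     0.65]
Cofactors of I−A, C_ij = (−1)^(i+j)·(minor ij) (rows/columns in the sector order above):
  C_11 = (0.70)(0.65) − (-0.45)(-0.40) = 0.2750
  C_12 = −[(-0.10)(0.65) − (-0.45)(-0.35)] = 0.2225
  C_13 = (-0.10)(-0.40) − (0.70)(-0.35) = 0.2850
  C_21 = −[(-0.05)(0.65) − (0.00)(-0.40)] = 0.0325
  C_22 = (0.75)(0.65) − (0.00)(-0.35) = 0.4875
  C_23 = −[(0.75)(-0.40) − (-0.05)(-0.35)] = 0.3175
  C_31 = (-0.05)(-0.45) − (0.00)(0.70) = 0.0225
  C_32 = −[(0.75)(-0.45) − (0.00)(-0.10)] = 0.3375
  C_33 = (0.75)(0.70) − (-0.05)(-0.10) = 0.5200
det(I−A) = Σ_j (I−A)_1j·C_1j = (0.75)(0.2750) + (-0.05)(0.2225) + (0.00)(0.2850) = 0.195125
adj(I−A) = Cᵀ =
  [ 0.2750   0.0325   0.0225]
  [ 0.2225   0.4875   0.3375]
  [ 0.2850   0.3175   0.5200]
(I − A)⁻¹ = adj(I−A) / det(I−A) ≈
  [   1.4094     0.1666     0.1153]
  [   1.1403     2.4984     1.7297]
  [   1.4606     1.6272     2.6650]
The output multiplier for sector j is the column-j sum of the Leontief inverse (I − A)⁻¹ = adj(I−A) / det(I−A).
Column S of adj(I−A): (0.0225, 0.3375, 0.5200); det(I−A) = 0.195125.
m_S = (0.0225 + 0.3375 + 0.5200) / 0.195125 = 0.88 / 0.195125 ≈ 4.510.

m_S = 4.510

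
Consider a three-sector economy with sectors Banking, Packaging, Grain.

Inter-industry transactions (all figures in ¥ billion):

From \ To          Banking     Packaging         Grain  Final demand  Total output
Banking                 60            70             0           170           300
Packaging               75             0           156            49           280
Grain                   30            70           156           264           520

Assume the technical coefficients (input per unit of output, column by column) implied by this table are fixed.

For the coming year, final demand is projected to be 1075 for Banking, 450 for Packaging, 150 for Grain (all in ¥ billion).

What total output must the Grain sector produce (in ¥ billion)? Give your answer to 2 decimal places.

Technical coefficients a_ij = z_ij / X_j:
  a_11 = 60/300 = 0.20, a_21 = 75/300 = 0.25, a_31 = 30/300 = 0.10
  a_12 = 70/280 = 0.25, a_22 = 0/280 = 0.00, a_32 = 70/280 = 0.25
  a_13 = 0/520 = 0.00, a_23 = 156/520 = 0.30, a_33 = 156/520 = 0.30
I − A =
  [   0.80    -0.25     0.00]
  [  -0.25     1.00    -0.30]
  [  -0.10    -0.25     0.70]
Cofactors of I−A, C_ij = (−1)^(i+j)·(minor ij) (rows/columns in the sector order above):
  C_11 = (1.00)(0.70) − (-0.30)(-0.25) = 0.6250
  C_12 = −[(-0.25)(0.70) − (-0.30)(-0.10)] = 0.2050
  C_13 = (-0.25)(-0.25) − (1.00)(-0.10) = 0.1625
  C_21 = −[(-0.25)(0.70) − (0.00)(-0.25)] = 0.1750
  C_22 = (0.80)(0.70) − (0.00)(-0.10) = 0.5600
  C_23 = −[(0.80)(-0.25) − (-0.25)(-0.10)] = 0.2250
  C_31 = (-0.25)(-0.30) − (0.00)(1.00) = 0.0750
  C_32 = −[(0.80)(-0.30) − (0.00)(-0.25)] = 0.2400
  C_33 = (0.80)(1.00) − (-0.25)(-0.25) = 0.7375
det(I−A) = Σ_j (I−A)_1j·C_1j = (0.80)(0.6250) + (-0.25)(0.2050) + (0.00)(0.1625) = 0.44875
adj(I−A) = Cᵀ =
  [ 0.6250   0.1750   0.0750]
  [ 0.2050   0.5600   0.2400]
  [ 0.1625   0.2250   0.7375]
(I − A)⁻¹ = adj(I−A) / det(I−A) ≈
  [   1.3928     0.3900     0.1671]
  [   0.4568     1.2479     0.5348]
  [   0.3621     0.5014     1.6435]
x = (I − A)⁻¹ d = adj(I−A)·d / det(I−A), with det(I−A) = 0.44875:
  x_1 = (0.6250·1075 + 0.1750·450 + 0.0750·150) / 0.44875 = 761.875 / 0.44875 ≈ 1697.77
  x_2 = (0.2050·1075 + 0.5600·450 + 0.2400·150) / 0.44875 = 508.375 / 0.44875 ≈ 1132.87
  x_3 = (0.1625·1075 + 0.2250·450 + 0.7375·150) / 0.44875 = 386.5625 / 0.44875 ≈ 861.42

x_3 = 861.42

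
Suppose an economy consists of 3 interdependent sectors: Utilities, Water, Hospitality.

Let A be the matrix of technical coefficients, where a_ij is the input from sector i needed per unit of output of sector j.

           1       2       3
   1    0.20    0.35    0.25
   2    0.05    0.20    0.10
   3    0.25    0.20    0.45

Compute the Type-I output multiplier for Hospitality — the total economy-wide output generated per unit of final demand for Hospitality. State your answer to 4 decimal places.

m_3 = 3.5832

I − A =
  [   0.80    -0.35    -0.25]
  [  -0.05     0.80    -0.10]
  [  -0.25    -0.20     0.55]
Cofactors of I−A, C_ij = (−1)^(i+j)·(minor ij) (rows/columns in the sector order above):
  C_11 = (0.80)(0.55) − (-0.10)(-0.20) = 0.4200
  C_12 = −[(-0.05)(0.55) − (-0.10)(-0.25)] = 0.0525
  C_13 = (-0.05)(-0.20) − (0.80)(-0.25) = 0.2100
  C_21 = −[(-0.35)(0.55) − (-0.25)(-0.20)] = 0.2425
  C_22 = (0.80)(0.55) − (-0.25)(-0.25) = 0.3775
  C_23 = −[(0.80)(-0.20) − (-0.35)(-0.25)] = 0.2475
  C_31 = (-0.35)(-0.10) − (-0.25)(0.80) = 0.2350
  C_32 = −[(0.80)(-0.10) − (-0.25)(-0.05)] = 0.0925
  C_33 = (0.80)(0.80) − (-0.35)(-0.05) = 0.6225
det(I−A) = Σ_j (I−A)_1j·C_1j = (0.80)(0.4200) + (-0.35)(0.0525) + (-0.25)(0.2100) = 0.265125
adj(I−A) = Cᵀ =
  [ 0.4200   0.2425   0.2350]
  [ 0.0525   0.3775   0.0925]
  [ 0.2100   0.2475   0.6225]
(I − A)⁻¹ = adj(I−A) / det(I−A) ≈
  [   1.58416     0.91466     0.88637]
  [   0.19802     1.42386     0.34889]
  [   0.79208     0.93352     2.34795]
The output multiplier for sector j is the column-j sum of the Leontief inverse (I − A)⁻¹ = adj(I−A) / det(I−A).
Column 3 of adj(I−A): (0.2350, 0.0925, 0.6225); det(I−A) = 0.265125.
m_3 = (0.2350 + 0.0925 + 0.6225) / 0.265125 = 0.95 / 0.265125 ≈ 3.5832.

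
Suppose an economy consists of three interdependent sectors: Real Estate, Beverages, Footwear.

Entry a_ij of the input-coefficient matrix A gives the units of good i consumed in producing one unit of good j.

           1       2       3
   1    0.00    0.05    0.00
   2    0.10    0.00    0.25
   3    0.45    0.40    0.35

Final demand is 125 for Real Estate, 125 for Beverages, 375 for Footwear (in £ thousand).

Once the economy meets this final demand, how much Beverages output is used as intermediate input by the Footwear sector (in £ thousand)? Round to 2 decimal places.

z_23 = 225.08

I − A =
  [   1.00    -0.05     0.00]
  [  -0.10     1.00    -0.25]
  [  -0.45    -0.40     0.65]
Cofactors of I−A, C_ij = (−1)^(i+j)·(minor ij) (rows/columns in the sector order above):
  C_11 = (1.00)(0.65) − (-0.25)(-0.40) = 0.5500
  C_12 = −[(-0.10)(0.65) − (-0.25)(-0.45)] = 0.1775
  C_13 = (-0.10)(-0.40) − (1.00)(-0.45) = 0.4900
  C_21 = −[(-0.05)(0.65) − (0.00)(-0.40)] = 0.0325
  C_22 = (1.00)(0.65) − (0.00)(-0.45) = 0.6500
  C_23 = −[(1.00)(-0.40) − (-0.05)(-0.45)] = 0.4225
  C_31 = (-0.05)(-0.25) − (0.00)(1.00) = 0.0125
  C_32 = −[(1.00)(-0.25) − (0.00)(-0.10)] = 0.2500
  C_33 = (1.00)(1.00) − (-0.05)(-0.10) = 0.9950
det(I−A) = Σ_j (I−A)_1j·C_1j = (1.00)(0.5500) + (-0.05)(0.1775) + (0.00)(0.4900) = 0.541125
adj(I−A) = Cᵀ =
  [ 0.5500   0.0325   0.0125]
  [ 0.1775   0.6500   0.2500]
  [ 0.4900   0.4225   0.9950]
(I − A)⁻¹ = adj(I−A) / det(I−A) ≈
  [   1.0164     0.0601     0.0231]
  [   0.3280     1.2012     0.4620]
  [   0.9055     0.7808     1.8388]
First solve x = (I − A)⁻¹ d = adj(I−A)·d / det(I−A); in particular x_3 = (0.4900·125 + 0.4225·125 + 0.9950·375) / 0.541125 = 487.1875 / 0.541125 ≈ 900.3234.
Intermediate flow from 2 to 3: z_23 = a_23 · x_3 = 0.25 × 487.1875 / 0.541125 = 121.796875 / 0.541125 ≈ 225.08.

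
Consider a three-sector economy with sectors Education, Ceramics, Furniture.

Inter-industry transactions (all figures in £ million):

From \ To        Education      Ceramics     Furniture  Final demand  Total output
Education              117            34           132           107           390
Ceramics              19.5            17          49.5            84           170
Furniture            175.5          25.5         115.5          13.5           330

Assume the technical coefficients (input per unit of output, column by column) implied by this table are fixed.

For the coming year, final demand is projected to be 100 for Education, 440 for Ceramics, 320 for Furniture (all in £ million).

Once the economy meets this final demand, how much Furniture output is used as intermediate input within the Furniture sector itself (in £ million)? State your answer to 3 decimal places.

Technical coefficients a_ij = z_ij / X_j:
  a_11 = 117/390 = 0.30, a_21 = 19.5/390 = 0.05, a_31 = 175.5/390 = 0.45
  a_12 = 34/170 = 0.20, a_22 = 17/170 = 0.10, a_32 = 25.5/170 = 0.15
  a_13 = 132/330 = 0.40, a_23 = 49.5/330 = 0.15, a_33 = 115.5/330 = 0.35
I − A =
  [   0.70    -0.20    -0.40]
  [  -0.05     0.90    -0.15]
  [  -0.45    -0.15     0.65]
Cofactors of I−A, C_ij = (−1)^(i+j)·(minor ij) (rows/columns in the sector order above):
  C_11 = (0.90)(0.65) − (-0.15)(-0.15) = 0.5625
  C_12 = −[(-0.05)(0.65) − (-0.15)(-0.45)] = 0.1000
  C_13 = (-0.05)(-0.15) − (0.90)(-0.45) = 0.4125
  C_21 = −[(-0.20)(0.65) − (-0.40)(-0.15)] = 0.1900
  C_22 = (0.70)(0.65) − (-0.40)(-0.45) = 0.2750
  C_23 = −[(0.70)(-0.15) − (-0.20)(-0.45)] = 0.1950
  C_31 = (-0.20)(-0.15) − (-0.40)(0.90) = 0.3900
  C_32 = −[(0.70)(-0.15) − (-0.40)(-0.05)] = 0.1250
  C_33 = (0.70)(0.90) − (-0.20)(-0.05) = 0.6200
det(I−A) = Σ_j (I−A)_1j·C_1j = (0.70)(0.5625) + (-0.20)(0.1000) + (-0.40)(0.4125) = 0.20875
adj(I−A) = Cᵀ =
  [ 0.5625   0.1900   0.3900]
  [ 0.1000   0.2750   0.1250]
  [ 0.4125   0.1950   0.6200]
(I − A)⁻¹ = adj(I−A) / det(I−A) ≈
  [   2.6946     0.9102     1.8683]
  [   0.4790     1.3174     0.5988]
  [   1.9760     0.9341     2.9701]
First solve x = (I − A)⁻¹ d = adj(I−A)·d / det(I−A); in particular x_3 = (0.4125·100 + 0.1950·440 + 0.6200·320) / 0.20875 = 325.45 / 0.20875 ≈ 1559.04192.
Intermediate flow from 3 to 3: z_33 = a_33 · x_3 = 0.35 × 325.45 / 0.20875 = 113.9075 / 0.20875 ≈ 545.665.

z_33 = 545.665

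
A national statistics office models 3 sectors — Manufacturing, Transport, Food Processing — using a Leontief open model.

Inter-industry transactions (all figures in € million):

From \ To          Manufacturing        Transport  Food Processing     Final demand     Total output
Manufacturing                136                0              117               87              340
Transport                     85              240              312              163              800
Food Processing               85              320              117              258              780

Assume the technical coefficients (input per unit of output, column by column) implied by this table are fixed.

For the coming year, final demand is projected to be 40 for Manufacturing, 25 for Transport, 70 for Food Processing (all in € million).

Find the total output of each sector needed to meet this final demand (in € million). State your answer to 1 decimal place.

x_M = 119.5, x_T = 199.0, x_F = 211.1

Technical coefficients a_ij = z_ij / X_j:
  a_MM = 136/340 = 0.40, a_TM = 85/340 = 0.25, a_FM = 85/340 = 0.25
  a_MT = 0/800 = 0.00, a_TT = 240/800 = 0.30, a_FT = 320/800 = 0.40
  a_MF = 117/780 = 0.15, a_TF = 312/780 = 0.40, a_FF = 117/780 = 0.15
I − A =
  [   0.60     0.00    -0.15]
  [  -0.25     0.70    -0.40]
  [  -0.25    -0.40     0.85]
Cofactors of I−A, C_ij = (−1)^(i+j)·(minor ij) (rows/columns in the sector order above):
  C_11 = (0.70)(0.85) − (-0.40)(-0.40) = 0.4350
  C_12 = −[(-0.25)(0.85) − (-0.40)(-0.25)] = 0.3125
  C_13 = (-0.25)(-0.40) − (0.70)(-0.25) = 0.2750
  C_21 = −[(0.00)(0.85) − (-0.15)(-0.40)] = 0.0600
  C_22 = (0.60)(0.85) − (-0.15)(-0.25) = 0.4725
  C_23 = −[(0.60)(-0.40) − (0.00)(-0.25)] = 0.2400
  C_31 = (0.00)(-0.40) − (-0.15)(0.70) = 0.1050
  C_32 = −[(0.60)(-0.40) − (-0.15)(-0.25)] = 0.2775
  C_33 = (0.60)(0.70) − (0.00)(-0.25) = 0.4200
det(I−A) = Σ_j (I−A)_1j·C_1j = (0.60)(0.4350) + (0.00)(0.3125) + (-0.15)(0.2750) = 0.21975
adj(I−A) = Cᵀ =
  [ 0.4350   0.0600   0.1050]
  [ 0.3125   0.4725   0.2775]
  [ 0.2750   0.2400   0.4200]
(I − A)⁻¹ = adj(I−A) / det(I−A) ≈
  [   1.9795     0.2730     0.4778]
  [   1.4221     2.1502     1.2628]
  [   1.2514     1.0922     1.9113]
x = (I − A)⁻¹ d = adj(I−A)·d / det(I−A), with det(I−A) = 0.21975:
  x_M = (0.4350·40 + 0.0600·25 + 0.1050·70) / 0.21975 = 26.25 / 0.21975 ≈ 119.5
  x_T = (0.3125·40 + 0.4725·25 + 0.2775·70) / 0.21975 = 43.7375 / 0.21975 ≈ 199.0
  x_F = (0.2750·40 + 0.2400·25 + 0.4200·70) / 0.21975 = 46.40 / 0.21975 ≈ 211.1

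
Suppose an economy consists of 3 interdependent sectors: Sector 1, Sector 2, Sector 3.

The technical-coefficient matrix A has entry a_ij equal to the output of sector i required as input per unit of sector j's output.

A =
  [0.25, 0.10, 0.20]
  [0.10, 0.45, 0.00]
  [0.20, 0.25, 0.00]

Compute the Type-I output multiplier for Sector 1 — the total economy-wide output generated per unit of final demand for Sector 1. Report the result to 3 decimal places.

m_1 = 2.091

I − A =
  [   0.75    -0.10    -0.20]
  [  -0.10     0.55     0.00]
  [  -0.20    -0.25     1.00]
Cofactors of I−A, C_ij = (−1)^(i+j)·(minor ij) (rows/columns in the sector order above):
  C_11 = (0.55)(1.00) − (0.00)(-0.25) = 0.5500
  C_12 = −[(-0.10)(1.00) − (0.00)(-0.20)] = 0.1000
  C_13 = (-0.10)(-0.25) − (0.55)(-0.20) = 0.1350
  C_21 = −[(-0.10)(1.00) − (-0.20)(-0.25)] = 0.1500
  C_22 = (0.75)(1.00) − (-0.20)(-0.20) = 0.7100
  C_23 = −[(0.75)(-0.25) − (-0.10)(-0.20)] = 0.2075
  C_31 = (-0.10)(0.00) − (-0.20)(0.55) = 0.1100
  C_32 = −[(0.75)(0.00) − (-0.20)(-0.10)] = 0.0200
  C_33 = (0.75)(0.55) − (-0.10)(-0.10) = 0.4025
det(I−A) = Σ_j (I−A)_1j·C_1j = (0.75)(0.5500) + (-0.10)(0.1000) + (-0.20)(0.1350) = 0.3755
adj(I−A) = Cᵀ =
  [ 0.5500   0.1500   0.1100]
  [ 0.1000   0.7100   0.0200]
  [ 0.1350   0.2075   0.4025]
(I − A)⁻¹ = adj(I−A) / det(I−A) ≈
  [   1.4647     0.3995     0.2929]
  [   0.2663     1.8908     0.0533]
  [   0.3595     0.5526     1.0719]
The output multiplier for sector j is the column-j sum of the Leontief inverse (I − A)⁻¹ = adj(I−A) / det(I−A).
Column 1 of adj(I−A): (0.5500, 0.1000, 0.1350); det(I−A) = 0.3755.
m_1 = (0.5500 + 0.1000 + 0.1350) / 0.3755 = 0.785 / 0.3755 ≈ 2.091.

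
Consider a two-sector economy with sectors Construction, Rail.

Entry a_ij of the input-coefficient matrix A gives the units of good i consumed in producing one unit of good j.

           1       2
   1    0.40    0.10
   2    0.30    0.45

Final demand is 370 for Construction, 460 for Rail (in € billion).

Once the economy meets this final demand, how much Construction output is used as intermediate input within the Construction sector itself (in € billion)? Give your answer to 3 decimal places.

I − A =
  [   0.60    -0.10]
  [  -0.30     0.55]
det(I−A) = (0.60)(0.55) − (-0.10)(-0.30) = 0.3000
adj(I−A) = [[0.55, 0.10], [0.30, 0.60]]
(I − A)⁻¹ = adj(I−A) / det(I−A) ≈
  [   1.8333     0.3333]
  [   1.0000     2.0000]
First solve x = (I − A)⁻¹ d = adj(I−A)·d / det(I−A); in particular x_1 = (0.55·370 + 0.10·460) / 0.3000 = 249.50 / 0.3000 ≈ 831.66667.
Intermediate flow from 1 to 1: z_11 = a_11 · x_1 = 0.40 × 249.50 / 0.3000 = 99.80 / 0.3000 ≈ 332.667.

z_11 = 332.667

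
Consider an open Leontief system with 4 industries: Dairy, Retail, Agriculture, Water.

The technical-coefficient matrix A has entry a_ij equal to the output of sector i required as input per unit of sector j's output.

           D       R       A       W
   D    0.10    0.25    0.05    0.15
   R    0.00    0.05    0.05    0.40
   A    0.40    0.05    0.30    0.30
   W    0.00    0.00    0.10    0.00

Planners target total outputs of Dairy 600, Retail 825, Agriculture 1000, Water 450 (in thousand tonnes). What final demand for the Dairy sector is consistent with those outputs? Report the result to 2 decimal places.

I − A =
  [   0.90    -0.25    -0.05    -0.15]
  [   0.00     0.95    -0.05    -0.40]
  [  -0.40    -0.05     0.70    -0.30]
  [   0.00     0.00    -0.10     1.00]
d = (I − A) x:
  d_D = (+0.90)·600 + (-0.25)·825 + (-0.05)·1000 + (-0.15)·450 = 216.25
  d_R = (+0.00)·600 + (+0.95)·825 + (-0.05)·1000 + (-0.40)·450 = 553.75
  d_A = (-0.40)·600 + (-0.05)·825 + (+0.70)·1000 + (-0.30)·450 = 283.75
  d_W = (+0.00)·600 + (+0.00)·825 + (-0.10)·1000 + (+1.00)·450 = 350.00

d_D = 216.25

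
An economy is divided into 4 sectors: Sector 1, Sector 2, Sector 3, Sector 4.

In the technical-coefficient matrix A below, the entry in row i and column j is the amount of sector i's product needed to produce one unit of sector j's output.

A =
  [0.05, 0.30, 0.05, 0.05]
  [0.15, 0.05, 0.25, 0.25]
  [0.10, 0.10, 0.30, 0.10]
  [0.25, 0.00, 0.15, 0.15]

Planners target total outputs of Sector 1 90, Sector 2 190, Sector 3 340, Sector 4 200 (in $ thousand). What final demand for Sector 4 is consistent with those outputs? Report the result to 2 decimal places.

I − A =
  [   0.95    -0.30    -0.05    -0.05]
  [  -0.15     0.95    -0.25    -0.25]
  [  -0.10    -0.10     0.70    -0.10]
  [  -0.25     0.00    -0.15     0.85]
d = (I − A) x:
  d_1 = (+0.95)·90 + (-0.30)·190 + (-0.05)·340 + (-0.05)·200 = 1.50
  d_2 = (-0.15)·90 + (+0.95)·190 + (-0.25)·340 + (-0.25)·200 = 32.00
  d_3 = (-0.10)·90 + (-0.10)·190 + (+0.70)·340 + (-0.10)·200 = 190.00
  d_4 = (-0.25)·90 + (+0.00)·190 + (-0.15)·340 + (+0.85)·200 = 96.50

d_4 = 96.50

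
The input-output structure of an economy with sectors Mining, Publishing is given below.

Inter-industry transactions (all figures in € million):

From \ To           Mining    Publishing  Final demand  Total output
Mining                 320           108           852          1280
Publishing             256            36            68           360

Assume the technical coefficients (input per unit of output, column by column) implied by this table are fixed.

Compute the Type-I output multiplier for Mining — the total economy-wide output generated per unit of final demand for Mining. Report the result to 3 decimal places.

m_1 = 1.789

Technical coefficients a_ij = z_ij / X_j:
  a_11 = 320/1280 = 0.25, a_21 = 256/1280 = 0.20
  a_12 = 108/360 = 0.30, a_22 = 36/360 = 0.10
I − A =
  [   0.75    -0.30]
  [  -0.20     0.90]
det(I−A) = (0.75)(0.90) − (-0.30)(-0.20) = 0.6150
adj(I−A) = [[0.90, 0.30], [0.20, 0.75]]
(I − A)⁻¹ = adj(I−A) / det(I−A) ≈
  [   1.4634     0.4878]
  [   0.3252     1.2195]
The output multiplier for sector j is the column-j sum of the Leontief inverse (I − A)⁻¹ = adj(I−A) / det(I−A).
Column 1 of adj(I−A): (0.90, 0.20); det(I−A) = 0.6150.
m_1 = (0.90 + 0.20) / 0.6150 = 1.10 / 0.6150 ≈ 1.789.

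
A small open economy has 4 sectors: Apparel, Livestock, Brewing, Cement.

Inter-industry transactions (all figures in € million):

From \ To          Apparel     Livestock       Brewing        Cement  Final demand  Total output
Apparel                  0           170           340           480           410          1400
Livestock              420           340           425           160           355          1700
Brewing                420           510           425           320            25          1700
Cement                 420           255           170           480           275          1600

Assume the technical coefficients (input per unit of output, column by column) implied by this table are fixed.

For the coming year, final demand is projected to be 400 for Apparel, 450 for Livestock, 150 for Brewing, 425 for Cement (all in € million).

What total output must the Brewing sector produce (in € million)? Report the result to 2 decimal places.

x_3 = 2372.69

Technical coefficients a_ij = z_ij / X_j:
  a_11 = 0/1400 = 0.00, a_21 = 420/1400 = 0.30, a_31 = 420/1400 = 0.30, a_41 = 420/1400 = 0.30
  a_12 = 170/1700 = 0.10, a_22 = 340/1700 = 0.20, a_32 = 510/1700 = 0.30, a_42 = 255/1700 = 0.15
  a_13 = 340/1700 = 0.20, a_23 = 425/1700 = 0.25, a_33 = 425/1700 = 0.25, a_43 = 170/1700 = 0.10
  a_14 = 480/1600 = 0.30, a_24 = 160/1600 = 0.10, a_34 = 320/1600 = 0.20, a_44 = 480/1600 = 0.30
I − A =
  [   1.00    -0.10    -0.20    -0.30]
  [  -0.30     0.80    -0.25    -0.10]
  [  -0.30    -0.30     0.75    -0.20]
  [  -0.30    -0.15    -0.10     0.70]
Compute the cofactors C_ij = (−1)^(i+j)·(3×3 minor ij) of I−A; the adjugate is their transpose:
adj(I−A) = Cᵀ =
  [ 0.32975   0.14125   0.16275   0.20800]
  [ 0.24450   0.37450   0.21950   0.22100]
  [ 0.29250   0.25350   0.43550   0.28600]
  [ 0.23550   0.17700   0.17900   0.42900]
det(I−A) = Σ_j (I−A)_1j·C_1j = (1.00)(0.32975) + (-0.10)(0.24450) + (-0.20)(0.29250) + (-0.30)(0.23550) = 0.17615
(I − A)⁻¹ = adj(I−A) / det(I−A) ≈
  [   1.8720     0.8019     0.9239     1.1808]
  [   1.3880     2.1260     1.2461     1.2546]
  [   1.6605     1.4391     2.4723     1.6236]
  [   1.3369     1.0048     1.0162     2.4354]
x = (I − A)⁻¹ d = adj(I−A)·d / det(I−A), with det(I−A) = 0.17615:
  x_1 = (0.32975·400 + 0.14125·450 + 0.16275·150 + 0.20800·425) / 0.17615 = 308.275 / 0.17615 ≈ 1750.07
  x_2 = (0.24450·400 + 0.37450·450 + 0.21950·150 + 0.22100·425) / 0.17615 = 393.175 / 0.17615 ≈ 2232.05
  x_3 = (0.29250·400 + 0.25350·450 + 0.43550·150 + 0.28600·425) / 0.17615 = 417.95 / 0.17615 ≈ 2372.69
  x_4 = (0.23550·400 + 0.17700·450 + 0.17900·150 + 0.42900·425) / 0.17615 = 383.025 / 0.17615 ≈ 2174.43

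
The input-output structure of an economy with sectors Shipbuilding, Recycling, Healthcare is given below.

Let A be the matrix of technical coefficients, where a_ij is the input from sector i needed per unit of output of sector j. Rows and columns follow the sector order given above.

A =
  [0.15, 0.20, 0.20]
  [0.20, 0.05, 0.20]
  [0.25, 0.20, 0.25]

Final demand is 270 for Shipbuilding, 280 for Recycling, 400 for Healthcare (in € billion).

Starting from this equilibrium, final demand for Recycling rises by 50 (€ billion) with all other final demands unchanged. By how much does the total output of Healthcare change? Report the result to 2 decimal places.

I − A =
  [   0.85    -0.20    -0.20]
  [  -0.20     0.95    -0.20]
  [  -0.25    -0.20     0.75]
Cofactors of I−A, C_ij = (−1)^(i+j)·(minor ij) (rows/columns in the sector order above):
  C_11 = (0.95)(0.75) − (-0.20)(-0.20) = 0.6725
  C_12 = −[(-0.20)(0.75) − (-0.20)(-0.25)] = 0.2000
  C_13 = (-0.20)(-0.20) − (0.95)(-0.25) = 0.2775
  C_21 = −[(-0.20)(0.75) − (-0.20)(-0.20)] = 0.1900
  C_22 = (0.85)(0.75) − (-0.20)(-0.25) = 0.5875
  C_23 = −[(0.85)(-0.20) − (-0.20)(-0.25)] = 0.2200
  C_31 = (-0.20)(-0.20) − (-0.20)(0.95) = 0.2300
  C_32 = −[(0.85)(-0.20) − (-0.20)(-0.20)] = 0.2100
  C_33 = (0.85)(0.95) − (-0.20)(-0.20) = 0.7675
det(I−A) = Σ_j (I−A)_1j·C_1j = (0.85)(0.6725) + (-0.20)(0.2000) + (-0.20)(0.2775) = 0.476125
adj(I−A) = Cᵀ =
  [ 0.6725   0.1900   0.2300]
  [ 0.2000   0.5875   0.2100]
  [ 0.2775   0.2200   0.7675]
(I − A)⁻¹ = adj(I−A) / det(I−A) ≈
  [   1.4124     0.3991     0.4831]
  [   0.4201     1.2339     0.4411]
  [   0.5828     0.4621     1.6120]
Δx = (I − A)⁻¹ Δd with Δd having +50 in the Recycling component and 0 elsewhere.
So Δx_H = L_HR · (+50), where L_HR = adj(I−A)_HR / det(I−A) = 0.2200 / 0.476125.
Δx_H = 0.2200 × (+50) / 0.476125 = 11.00 / 0.476125 ≈ 23.10.

Δx_H = 23.10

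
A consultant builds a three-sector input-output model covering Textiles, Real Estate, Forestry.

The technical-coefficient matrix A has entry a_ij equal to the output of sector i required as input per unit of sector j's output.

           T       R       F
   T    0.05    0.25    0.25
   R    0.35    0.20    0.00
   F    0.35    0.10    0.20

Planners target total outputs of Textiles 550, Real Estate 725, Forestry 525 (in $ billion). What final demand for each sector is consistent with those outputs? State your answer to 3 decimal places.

d_T = 210.000, d_R = 387.500, d_F = 155.000

I − A =
  [   0.95    -0.25    -0.25]
  [  -0.35     0.80     0.00]
  [  -0.35    -0.10     0.80]
d = (I − A) x:
  d_T = (+0.95)·550 + (-0.25)·725 + (-0.25)·525 = 210.000
  d_R = (-0.35)·550 + (+0.80)·725 + (+0.00)·525 = 387.500
  d_F = (-0.35)·550 + (-0.10)·725 + (+0.80)·525 = 155.000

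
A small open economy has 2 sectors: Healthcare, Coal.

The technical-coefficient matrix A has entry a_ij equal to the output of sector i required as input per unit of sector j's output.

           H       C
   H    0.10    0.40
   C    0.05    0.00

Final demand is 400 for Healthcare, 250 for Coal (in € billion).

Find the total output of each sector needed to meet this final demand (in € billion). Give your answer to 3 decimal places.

x_H = 568.182, x_C = 278.409

I − A =
  [   0.90    -0.40]
  [  -0.05     1.00]
det(I−A) = (0.90)(1.00) − (-0.40)(-0.05) = 0.8800
adj(I−A) = [[1.00, 0.40], [0.05, 0.90]]
(I − A)⁻¹ = adj(I−A) / det(I−A) ≈
  [   1.1364     0.4545]
  [   0.0568     1.0227]
x = (I − A)⁻¹ d = adj(I−A)·d / det(I−A), with det(I−A) = 0.8800:
  x_H = (1.00·400 + 0.40·250) / 0.8800 = 500.00 / 0.8800 ≈ 568.182
  x_C = (0.05·400 + 0.90·250) / 0.8800 = 245.00 / 0.8800 ≈ 278.409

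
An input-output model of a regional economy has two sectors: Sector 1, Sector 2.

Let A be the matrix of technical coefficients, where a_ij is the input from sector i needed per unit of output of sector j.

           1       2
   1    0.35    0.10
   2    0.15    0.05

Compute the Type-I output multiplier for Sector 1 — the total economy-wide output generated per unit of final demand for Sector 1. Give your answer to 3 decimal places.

m_1 = 1.826

I − A =
  [   0.65    -0.10]
  [  -0.15     0.95]
det(I−A) = (0.65)(0.95) − (-0.10)(-0.15) = 0.6025
adj(I−A) = [[0.95, 0.10], [0.15, 0.65]]
(I − A)⁻¹ = adj(I−A) / det(I−A) ≈
  [   1.5768     0.1660]
  [   0.2490     1.0788]
The output multiplier for sector j is the column-j sum of the Leontief inverse (I − A)⁻¹ = adj(I−A) / det(I−A).
Column 1 of adj(I−A): (0.95, 0.15); det(I−A) = 0.6025.
m_1 = (0.95 + 0.15) / 0.6025 = 1.10 / 0.6025 ≈ 1.826.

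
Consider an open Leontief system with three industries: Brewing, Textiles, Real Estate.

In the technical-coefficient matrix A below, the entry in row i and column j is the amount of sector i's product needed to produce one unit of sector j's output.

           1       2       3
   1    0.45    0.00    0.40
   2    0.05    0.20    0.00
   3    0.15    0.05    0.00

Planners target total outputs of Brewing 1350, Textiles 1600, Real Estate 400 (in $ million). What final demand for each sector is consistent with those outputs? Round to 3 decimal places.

I − A =
  [   0.55     0.00    -0.40]
  [  -0.05     0.80     0.00]
  [  -0.15    -0.05     1.00]
d = (I − A) x:
  d_1 = (+0.55)·1350 + (+0.00)·1600 + (-0.40)·400 = 582.500
  d_2 = (-0.05)·1350 + (+0.80)·1600 + (+0.00)·400 = 1212.500
  d_3 = (-0.15)·1350 + (-0.05)·1600 + (+1.00)·400 = 117.500

d_1 = 582.500, d_2 = 1212.500, d_3 = 117.500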